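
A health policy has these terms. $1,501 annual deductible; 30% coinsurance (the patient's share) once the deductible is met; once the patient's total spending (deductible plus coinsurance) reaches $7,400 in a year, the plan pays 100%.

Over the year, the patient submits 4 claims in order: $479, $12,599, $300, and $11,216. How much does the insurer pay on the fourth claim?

$8,880.10

Claim 1 — $479: all of it applies to the deductible. Patient pays $479; OOP now $479. Insurer: $479 − $479 = $0.
Claim 2 — $12,599: $1,022 finishes the deductible; $11,577 goes to coinsurance; 30% of $11,577 = $3,473.10. Patient owes $4,495.10 (running OOP $4,974.10). Insurer: $12,599 − $4,495.10 = $8,103.90.
Claim 3 — $300: 30% coinsurance on $300 = $90. Patient owes $90 (running OOP $5,064.10). Insurer: $300 − $90 = $210.
Claim 4 — $11,216: 30% coinsurance on $11,216 = $3,364.80. Adding that to $5,064.10 gives $8,428.90, past the $7,400 cap; patient pays only $7,400 − $5,064.10 = $2,335.90. Insurer: $11,216 − $2,335.90 = $8,880.10.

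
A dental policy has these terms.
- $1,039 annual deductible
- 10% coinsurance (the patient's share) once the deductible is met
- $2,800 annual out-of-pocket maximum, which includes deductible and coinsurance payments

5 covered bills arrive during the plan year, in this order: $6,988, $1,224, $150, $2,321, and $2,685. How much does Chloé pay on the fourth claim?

#1 ($6,988): $1,039 finishes the deductible; $5,949 goes to coinsurance; 10% of $5,949 = $594.90. Cost to patient: $1,633.90. OOP to date $1,633.90.
#2 ($1,224): deductible met; 10% of $1,224 = $122.40. Patient pays $122.40; OOP now $1,756.30.
#3 ($150): deductible met; 10% of $150 = $15. Patient owes $15 (running OOP $1,771.30).
#4 ($2,321): 10% coinsurance on $2,321 = $232.10. Patient owes $232.10 (running OOP $2,003.40).

$232.10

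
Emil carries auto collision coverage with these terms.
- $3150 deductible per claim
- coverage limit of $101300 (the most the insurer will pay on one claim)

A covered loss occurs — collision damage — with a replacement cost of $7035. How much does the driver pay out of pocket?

Subtract the deductible: $7035 − $3150 = $3885.
That's under the $101300 cap, so the insurer reimburses the full $3885.
Driver's share is the uncovered remainder: $7035 − $3885 = $3150.

$3150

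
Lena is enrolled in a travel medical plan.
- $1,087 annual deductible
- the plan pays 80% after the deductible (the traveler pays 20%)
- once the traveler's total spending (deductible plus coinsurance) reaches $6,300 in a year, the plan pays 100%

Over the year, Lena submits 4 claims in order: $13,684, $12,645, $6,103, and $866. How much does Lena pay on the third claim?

Claim 1 — $13,684: deductible takes $1,087, $12,597 remains; 20% of $12,597 = $2,519.40. Traveler owes $3,606.40 (running OOP $3,606.40).
Claim 2 — $12,645: deductible met; 20% of $12,645 = $2,529. Cost to traveler: $2,529. OOP to date $6,135.40.
Claim 3 — $6,103: deductible met; 20% of $6,103 = $1,220.60. OOP would hit $7,356 > $6,300, so the cap limits the traveler to $6,300 − $6,135.40 = $164.60.

$164.60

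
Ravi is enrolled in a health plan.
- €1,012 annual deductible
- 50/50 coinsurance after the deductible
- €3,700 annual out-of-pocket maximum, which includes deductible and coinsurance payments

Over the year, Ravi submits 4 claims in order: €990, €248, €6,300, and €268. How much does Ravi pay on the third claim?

€2,575

Bill 1, €990: all of it applies to the deductible. Cost to patient: €990. OOP to date €990.
Bill 2, €248: €22 to deductible, leaving €226; coinsurance €226 × 50% = €113. Patient owes €135 (running OOP €1,125).
Bill 3, €6,300: deductible already satisfied, so patient's share is 50% × €6,300 = €3,150. OOP would hit €4,275 > €3,700, so the cap limits the patient to €3,700 − €1,125 = €2,575.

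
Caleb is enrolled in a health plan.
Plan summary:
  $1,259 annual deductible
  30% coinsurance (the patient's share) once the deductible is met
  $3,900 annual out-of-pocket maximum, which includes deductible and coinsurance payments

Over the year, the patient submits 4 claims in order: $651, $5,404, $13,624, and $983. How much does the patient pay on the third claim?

#1 ($651): entire amount goes to the deductible. Patient pays $651; OOP now $651.
#2 ($5,404): deductible takes $608, $4,796 remains; patient's 30% is $1,438.80. Patient pays $2,046.80; OOP now $2,697.80.
#3 ($13,624): deductible met; 30% of $13,624 = $4,087.20. That would push OOP to $6,785, over the $3,900 cap, so patient pays $3,900 − $2,697.80 = $1,202.20.

$1,202.20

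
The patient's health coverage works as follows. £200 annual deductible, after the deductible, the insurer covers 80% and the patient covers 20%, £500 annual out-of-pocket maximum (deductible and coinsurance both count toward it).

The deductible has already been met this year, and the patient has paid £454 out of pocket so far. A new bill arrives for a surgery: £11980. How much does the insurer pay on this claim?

£11934

With the deductible met, the entire £11980 is subject to coinsurance.
20% of £11980 = £2396 falls to the patient.
That would bring total out-of-pocket to £2850, past the £500 cap. The patient is capped at £500 − £454 = £46 on this claim.
Insurer pays the balance: £11980 − £46 = £11934.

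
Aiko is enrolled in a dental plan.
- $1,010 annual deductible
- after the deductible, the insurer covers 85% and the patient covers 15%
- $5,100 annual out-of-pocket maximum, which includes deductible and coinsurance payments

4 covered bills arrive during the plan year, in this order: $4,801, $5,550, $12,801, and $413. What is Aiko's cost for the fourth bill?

$61.95

Bill 1, $4,801: $1,010 finishes the deductible; $3,791 goes to coinsurance; 15% of $3,791 = $568.65. Patient owes $1,578.65 (running OOP $1,578.65).
Bill 2, $5,550: 15% coinsurance on $5,550 = $832.50. Cost to patient: $832.50. OOP to date $2,411.15.
Bill 3, $12,801: 15% coinsurance on $12,801 = $1,920.15. Patient pays $1,920.15; OOP now $4,331.30.
Bill 4, $413: deductible already satisfied, so patient's share is 15% × $413 = $61.95. Patient owes $61.95 (running OOP $4,393.25).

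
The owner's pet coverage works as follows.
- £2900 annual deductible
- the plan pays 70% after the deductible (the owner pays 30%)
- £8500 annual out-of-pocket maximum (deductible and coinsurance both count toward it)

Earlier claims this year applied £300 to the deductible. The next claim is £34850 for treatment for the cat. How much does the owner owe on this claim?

£8200

Remaining deductible: £2900 − £300 = £2600.
After the £2600 deductible portion, £34850 − £2600 = £32250 is subject to coinsurance.
Owner's 30% share of £32250 is £9675.
Owner responsibility before any cap: £2600 + £9675 = £12275.
Adding £12275 to the £300 already spent would give £12575, which exceeds the £8500 cap; the owner pays just £8500 − £300 = £8200.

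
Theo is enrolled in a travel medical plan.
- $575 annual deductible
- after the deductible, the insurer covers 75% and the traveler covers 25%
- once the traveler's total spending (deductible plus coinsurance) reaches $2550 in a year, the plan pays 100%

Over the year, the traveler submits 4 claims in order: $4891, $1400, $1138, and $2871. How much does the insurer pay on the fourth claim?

Claim 1 ($4891): deductible takes $575, $4316 remains; coinsurance $4316 × 25% = $1079. Traveler owes $1654 (running OOP $1654). Plan pays $4891 − $1654 = $3237.
Claim 2 ($1400): deductible already satisfied, so traveler's share is 25% × $1400 = $350. Cost to traveler: $350. OOP to date $2004. Insurer: $1400 − $350 = $1050.
Claim 3 ($1138): 25% coinsurance on $1138 = $284.50. Cost to traveler: $284.50. OOP to date $2288.50. Plan pays $1138 − $284.50 = $853.50.
Claim 4 ($2871): deductible met; 25% of $2871 = $717.75. That would push OOP to $3006.25, over the $2550 cap, so traveler pays $2550 − $2288.50 = $261.50. Plan pays $2871 − $261.50 = $2609.50.

$2609.50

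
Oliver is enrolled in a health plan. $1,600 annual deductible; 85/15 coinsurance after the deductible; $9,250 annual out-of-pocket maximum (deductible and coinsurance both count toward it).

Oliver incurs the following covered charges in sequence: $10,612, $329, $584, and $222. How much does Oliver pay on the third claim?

$87.60

Claim 1 ($10,612): $1,600 finishes the deductible; $9,012 goes to coinsurance; patient's 15% is $1,351.80. Cost to patient: $2,951.80. OOP to date $2,951.80.
Claim 2 ($329): deductible met; 15% of $329 = $49.35. Patient owes $49.35 (running OOP $3,001.15).
Claim 3 ($584): deductible met; 15% of $584 = $87.60. Patient owes $87.60 (running OOP $3,088.75).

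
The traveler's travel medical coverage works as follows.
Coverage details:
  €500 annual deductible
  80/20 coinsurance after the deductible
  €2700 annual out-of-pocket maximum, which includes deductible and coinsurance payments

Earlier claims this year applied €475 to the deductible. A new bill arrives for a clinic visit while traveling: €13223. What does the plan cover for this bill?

€10998

Deductible still to meet: €500 − €475 = €25.
The remaining €13198 (= €13223 − €25) moves to coinsurance.
Coinsurance: €13198 × 20% = €2639.60.
That puts the traveler's cost at €25 + €2639.60 = €2664.60 before any cap.
Adding €2664.60 to the €475 already spent would give €3139.60, which exceeds the €2700 cap; the traveler pays just €2700 − €475 = €2225.
The plan picks up €13223 − €2225 = €10998.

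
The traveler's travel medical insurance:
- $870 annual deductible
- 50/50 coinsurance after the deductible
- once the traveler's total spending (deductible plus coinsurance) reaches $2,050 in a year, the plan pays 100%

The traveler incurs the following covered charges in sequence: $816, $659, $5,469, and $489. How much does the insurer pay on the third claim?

$4,591.50

Claim 1 ($816): all of it applies to the deductible. Cost to traveler: $816. OOP to date $816. Plan pays $816 − $816 = $0.
Claim 2 ($659): deductible takes $54, $605 remains; traveler's 50% is $302.50. Traveler pays $356.50; OOP now $1,172.50. Plan pays $659 − $356.50 = $302.50.
Claim 3 ($5,469): 50% coinsurance on $5,469 = $2,734.50. OOP would hit $3,907 > $2,050, so the cap limits the traveler to $2,050 − $1,172.50 = $877.50. Insurer: $5,469 − $877.50 = $4,591.50.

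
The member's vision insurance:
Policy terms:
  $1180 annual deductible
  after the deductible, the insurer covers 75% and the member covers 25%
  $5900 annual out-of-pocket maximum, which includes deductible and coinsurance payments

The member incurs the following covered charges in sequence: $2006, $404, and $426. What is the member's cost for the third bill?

Bill 1, $2006: $1180 to deductible, leaving $826; 25% of $826 = $206.50. Member owes $1386.50 (running OOP $1386.50).
Bill 2, $404: 25% coinsurance on $404 = $101. Cost to member: $101. OOP to date $1487.50.
Bill 3, $426: 25% coinsurance on $426 = $106.50. Member pays $106.50; OOP now $1594.

$106.50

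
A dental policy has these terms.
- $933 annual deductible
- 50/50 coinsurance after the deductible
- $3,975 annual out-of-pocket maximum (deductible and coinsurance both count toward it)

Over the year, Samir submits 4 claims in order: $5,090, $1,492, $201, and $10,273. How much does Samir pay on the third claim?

Claim 1 ($5,090): deductible takes $933, $4,157 remains; patient's 50% is $2,078.50. Patient pays $3,011.50; OOP now $3,011.50.
Claim 2 ($1,492): 50% coinsurance on $1,492 = $746. Patient owes $746 (running OOP $3,757.50).
Claim 3 ($201): deductible met; 50% of $201 = $100.50. Patient owes $100.50 (running OOP $3,858).

$100.50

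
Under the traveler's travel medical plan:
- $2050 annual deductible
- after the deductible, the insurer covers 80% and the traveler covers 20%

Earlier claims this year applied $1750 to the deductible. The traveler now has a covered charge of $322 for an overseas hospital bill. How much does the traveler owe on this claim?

$304.40

Deductible still to meet: $2050 − $1750 = $300.
The remaining $22 (= $322 − $300) moves to coinsurance.
Traveler's 20% share of $22 is $4.40.
Traveler responsibility: $300 + $4.40 = $304.40.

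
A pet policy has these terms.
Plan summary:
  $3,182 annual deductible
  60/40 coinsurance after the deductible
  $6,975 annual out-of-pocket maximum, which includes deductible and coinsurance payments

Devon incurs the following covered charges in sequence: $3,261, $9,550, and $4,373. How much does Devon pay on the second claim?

$3,761.40

Bill 1, $3,261: $3,182 to deductible, leaving $79; coinsurance $79 × 40% = $31.60. Owner pays $3,213.60; OOP now $3,213.60.
Bill 2, $9,550: deductible met; 40% of $9,550 = $3,820. That would push OOP to $7,033.60, over the $6,975 cap, so owner pays $6,975 − $3,213.60 = $3,761.40.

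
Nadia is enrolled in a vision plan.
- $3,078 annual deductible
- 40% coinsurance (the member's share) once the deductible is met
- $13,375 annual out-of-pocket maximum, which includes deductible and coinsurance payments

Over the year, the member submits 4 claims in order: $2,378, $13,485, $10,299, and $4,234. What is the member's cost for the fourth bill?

Claim 1 — $2,378: entire amount goes to the deductible. Cost to member: $2,378. OOP to date $2,378.
Claim 2 — $13,485: deductible takes $700, $12,785 remains; coinsurance $12,785 × 40% = $5,114. Member pays $5,814; OOP now $8,192.
Claim 3 — $10,299: 40% coinsurance on $10,299 = $4,119.60. Member owes $4,119.60 (running OOP $12,311.60).
Claim 4 — $4,234: deductible met; 40% of $4,234 = $1,693.60. Adding that to $12,311.60 gives $14,005.20, past the $13,375 cap; member pays only $13,375 − $12,311.60 = $1,063.40.

$1,063.40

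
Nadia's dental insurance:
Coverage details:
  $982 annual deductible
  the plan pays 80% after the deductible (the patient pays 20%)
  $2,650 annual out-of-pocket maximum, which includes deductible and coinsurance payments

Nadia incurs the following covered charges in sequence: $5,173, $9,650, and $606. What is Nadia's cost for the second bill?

$829.80

#1 ($5,173): $982 finishes the deductible; $4,191 goes to coinsurance; coinsurance $4,191 × 20% = $838.20. Patient pays $1,820.20; OOP now $1,820.20.
#2 ($9,650): 20% coinsurance on $9,650 = $1,930. That would push OOP to $3,750.20, over the $2,650 cap, so patient pays $2,650 − $1,820.20 = $829.80.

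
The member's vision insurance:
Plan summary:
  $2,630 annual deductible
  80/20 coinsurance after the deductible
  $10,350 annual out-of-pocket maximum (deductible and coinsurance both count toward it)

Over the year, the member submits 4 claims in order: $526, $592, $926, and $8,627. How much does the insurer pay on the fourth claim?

Claim 1 ($526): entire amount goes to the deductible. Member owes $526 (running OOP $526). Insurer: $526 − $526 = $0.
Claim 2 ($592): entire amount goes to the deductible. Member pays $592; OOP now $1,118. Plan pays $592 − $592 = $0.
Claim 3 ($926): all of it applies to the deductible. Member owes $926 (running OOP $2,044). Plan pays $926 − $926 = $0.
Claim 4 ($8,627): $586 finishes the deductible; $8,041 goes to coinsurance; 20% of $8,041 = $1,608.20. Cost to member: $2,194.20. OOP to date $4,238.20. Insurer: $8,627 − $2,194.20 = $6,432.80.

$6,432.80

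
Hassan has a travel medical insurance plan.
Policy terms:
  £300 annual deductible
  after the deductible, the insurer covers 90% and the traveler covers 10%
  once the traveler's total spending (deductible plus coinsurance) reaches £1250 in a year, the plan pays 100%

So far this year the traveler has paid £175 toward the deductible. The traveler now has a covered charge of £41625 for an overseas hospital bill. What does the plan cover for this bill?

Remaining deductible: £300 − £175 = £125.
After the £125 deductible portion, £41625 − £125 = £41500 is subject to coinsurance.
10% of £41500 = £4150 falls to the traveler.
So the traveler owes £125 + £4150 = £4275 before any cap.
That would bring total out-of-pocket to £4450, past the £1250 cap. The traveler is capped at £1250 − £175 = £1075 on this claim.
The insurer covers the remainder: £41625 − £1075 = £40550.

£40550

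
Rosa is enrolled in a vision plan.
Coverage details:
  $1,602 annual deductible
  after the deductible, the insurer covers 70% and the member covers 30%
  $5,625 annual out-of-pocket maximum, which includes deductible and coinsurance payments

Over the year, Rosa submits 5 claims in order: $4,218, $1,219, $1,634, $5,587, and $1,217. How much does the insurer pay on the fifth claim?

$851.90

#1 ($4,218): $1,602 finishes the deductible; $2,616 goes to coinsurance; 30% of $2,616 = $784.80. Member pays $2,386.80; OOP now $2,386.80. Insurer: $4,218 − $2,386.80 = $1,831.20.
#2 ($1,219): deductible already satisfied, so member's share is 30% × $1,219 = $365.70. Member pays $365.70; OOP now $2,752.50. Insurer: $1,219 − $365.70 = $853.30.
#3 ($1,634): 30% coinsurance on $1,634 = $490.20. Cost to member: $490.20. OOP to date $3,242.70. Insurer: $1,634 − $490.20 = $1,143.80.
#4 ($5,587): 30% coinsurance on $5,587 = $1,676.10. Member owes $1,676.10 (running OOP $4,918.80). Plan pays $5,587 − $1,676.10 = $3,910.90.
#5 ($1,217): 30% coinsurance on $1,217 = $365.10. Member owes $365.10 (running OOP $5,283.90). Insurer: $1,217 − $365.10 = $851.90.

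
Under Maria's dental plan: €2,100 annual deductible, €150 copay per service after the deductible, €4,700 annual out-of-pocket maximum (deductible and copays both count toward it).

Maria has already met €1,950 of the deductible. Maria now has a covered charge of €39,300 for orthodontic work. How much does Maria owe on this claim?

Remaining deductible: €2,100 − €1,950 = €150.
The remaining €39,150 (= €39,300 − €150) moves to the copay.
Copay on this service: €150.
Patient responsibility before any cap: €150 + €150 = €300.
Cumulative spending €1,950 + €300 = €2,250 stays under the €4,700 maximum.

€300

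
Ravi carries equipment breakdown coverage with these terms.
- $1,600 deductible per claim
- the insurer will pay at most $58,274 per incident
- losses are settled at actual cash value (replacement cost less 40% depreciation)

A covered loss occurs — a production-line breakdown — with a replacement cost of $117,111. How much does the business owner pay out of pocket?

$58,837

Actual cash value after 40% depreciation: $117,111 × 60% = $70,266.60.
Subtract the deductible: $70,266.60 − $1,600 = $68,666.60.
$68,666.60 exceeds the $58,274 limit, so the insurer pays the limit: $58,274.
The business owner bears the rest of the original loss: $117,111 − $58,274 = $58,837.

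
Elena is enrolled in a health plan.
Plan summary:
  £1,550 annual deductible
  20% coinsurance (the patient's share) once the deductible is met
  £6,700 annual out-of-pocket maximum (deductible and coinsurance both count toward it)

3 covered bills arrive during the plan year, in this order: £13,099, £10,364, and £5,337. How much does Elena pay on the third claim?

Claim 1 — £13,099: £1,550 finishes the deductible; £11,549 goes to coinsurance; patient's 20% is £2,309.80. Cost to patient: £3,859.80. OOP to date £3,859.80.
Claim 2 — £10,364: 20% coinsurance on £10,364 = £2,072.80. Patient owes £2,072.80 (running OOP £5,932.60).
Claim 3 — £5,337: deductible met; 20% of £5,337 = £1,067.40. Adding that to £5,932.60 gives £7,000, past the £6,700 cap; patient pays only £6,700 − £5,932.60 = £767.40.

£767.40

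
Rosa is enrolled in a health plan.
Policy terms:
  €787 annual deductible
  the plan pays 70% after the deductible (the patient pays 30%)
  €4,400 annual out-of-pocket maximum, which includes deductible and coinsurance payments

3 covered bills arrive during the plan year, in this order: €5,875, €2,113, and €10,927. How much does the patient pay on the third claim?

Claim 1 — €5,875: €787 finishes the deductible; €5,088 goes to coinsurance; 30% of €5,088 = €1,526.40. Patient owes €2,313.40 (running OOP €2,313.40).
Claim 2 — €2,113: 30% coinsurance on €2,113 = €633.90. Patient owes €633.90 (running OOP €2,947.30).
Claim 3 — €10,927: deductible already satisfied, so patient's share is 30% × €10,927 = €3,278.10. Adding that to €2,947.30 gives €6,225.40, past the €4,400 cap; patient pays only €4,400 − €2,947.30 = €1,452.70.

€1,452.70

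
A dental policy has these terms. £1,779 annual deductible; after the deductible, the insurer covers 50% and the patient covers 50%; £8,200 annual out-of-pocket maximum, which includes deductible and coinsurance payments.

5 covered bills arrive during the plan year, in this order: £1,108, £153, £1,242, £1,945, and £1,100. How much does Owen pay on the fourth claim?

Claim 1 — £1,108: entire amount goes to the deductible. Cost to patient: £1,108. OOP to date £1,108.
Claim 2 — £153: fully absorbed by the deductible. Patient pays £153; OOP now £1,261.
Claim 3 — £1,242: £518 finishes the deductible; £724 goes to coinsurance; coinsurance £724 × 50% = £362. Patient pays £880; OOP now £2,141.
Claim 4 — £1,945: deductible met; 50% of £1,945 = £972.50. Cost to patient: £972.50. OOP to date £3,113.50.

£972.50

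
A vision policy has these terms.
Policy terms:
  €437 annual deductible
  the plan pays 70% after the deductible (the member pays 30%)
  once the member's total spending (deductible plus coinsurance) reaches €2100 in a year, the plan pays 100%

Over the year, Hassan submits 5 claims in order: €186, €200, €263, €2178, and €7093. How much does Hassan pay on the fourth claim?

€653.40

Claim 1 — €186: entire amount goes to the deductible. Member pays €186; OOP now €186.
Claim 2 — €200: all of it applies to the deductible. Member owes €200 (running OOP €386).
Claim 3 — €263: €51 finishes the deductible; €212 goes to coinsurance; 30% of €212 = €63.60. Member pays €114.60; OOP now €500.60.
Claim 4 — €2178: 30% coinsurance on €2178 = €653.40. Member pays €653.40; OOP now €1154.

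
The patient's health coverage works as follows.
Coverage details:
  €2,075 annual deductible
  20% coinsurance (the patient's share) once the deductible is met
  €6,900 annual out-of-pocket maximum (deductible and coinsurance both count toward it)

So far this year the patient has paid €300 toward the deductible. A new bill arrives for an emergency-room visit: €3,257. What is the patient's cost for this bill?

€2,071.40

€300 of the €2,075 deductible is already met, leaving €1,775.
The remaining €1,482 (= €3,257 − €1,775) moves to coinsurance.
Coinsurance: €1,482 × 20% = €296.40.
Patient responsibility before any cap: €1,775 + €296.40 = €2,071.40.
Year-to-date out-of-pocket becomes €300 + €2,071.40 = €2,371.40, still under the €6,900 maximum, so no cap applies.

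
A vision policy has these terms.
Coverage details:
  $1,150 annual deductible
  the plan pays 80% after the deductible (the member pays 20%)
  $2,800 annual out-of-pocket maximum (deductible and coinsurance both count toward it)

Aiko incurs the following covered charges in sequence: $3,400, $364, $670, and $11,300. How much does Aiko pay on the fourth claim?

$993.20

#1 ($3,400): $1,150 finishes the deductible; $2,250 goes to coinsurance; coinsurance $2,250 × 20% = $450. Cost to member: $1,600. OOP to date $1,600.
#2 ($364): 20% coinsurance on $364 = $72.80. Member pays $72.80; OOP now $1,672.80.
#3 ($670): 20% coinsurance on $670 = $134. Member pays $134; OOP now $1,806.80.
#4 ($11,300): 20% coinsurance on $11,300 = $2,260. OOP would hit $4,066.80 > $2,800, so the cap limits the member to $2,800 − $1,806.80 = $993.20.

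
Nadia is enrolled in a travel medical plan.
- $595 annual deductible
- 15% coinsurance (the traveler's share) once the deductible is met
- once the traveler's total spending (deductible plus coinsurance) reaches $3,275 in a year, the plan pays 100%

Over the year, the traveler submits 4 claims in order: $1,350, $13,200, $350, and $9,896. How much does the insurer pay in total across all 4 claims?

$21,521

Claim 1 — $1,350: $595 to deductible, leaving $755; traveler's 15% is $113.25. Traveler pays $708.25; OOP now $708.25. Insurer: $1,350 − $708.25 = $641.75.
Claim 2 — $13,200: deductible met; 15% of $13,200 = $1,980. Cost to traveler: $1,980. OOP to date $2,688.25. Plan pays $13,200 − $1,980 = $11,220.
Claim 3 — $350: 15% coinsurance on $350 = $52.50. Traveler pays $52.50; OOP now $2,740.75. Plan pays $350 − $52.50 = $297.50.
Claim 4 — $9,896: 15% coinsurance on $9,896 = $1,484.40. That would push OOP to $4,225.15, over the $3,275 cap, so traveler pays $3,275 − $2,740.75 = $534.25. Insurer: $9,896 − $534.25 = $9,361.75.
Insurer total = bills − traveler's total = $24,796 − $3,275 = $21,521.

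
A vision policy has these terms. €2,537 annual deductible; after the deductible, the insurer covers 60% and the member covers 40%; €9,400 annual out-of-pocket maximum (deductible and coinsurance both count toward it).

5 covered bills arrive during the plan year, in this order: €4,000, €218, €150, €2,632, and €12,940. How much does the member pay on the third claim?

Bill 1, €4,000: €2,537 to deductible, leaving €1,463; coinsurance €1,463 × 40% = €585.20. Cost to member: €3,122.20. OOP to date €3,122.20.
Bill 2, €218: deductible already satisfied, so member's share is 40% × €218 = €87.20. Member pays €87.20; OOP now €3,209.40.
Bill 3, €150: deductible already satisfied, so member's share is 40% × €150 = €60. Member pays €60; OOP now €3,269.40.

€60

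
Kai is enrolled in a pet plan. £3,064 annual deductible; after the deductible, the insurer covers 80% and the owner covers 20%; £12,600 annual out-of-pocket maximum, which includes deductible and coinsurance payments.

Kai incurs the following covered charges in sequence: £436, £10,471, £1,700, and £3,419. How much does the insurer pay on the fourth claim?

Bill 1, £436: fully absorbed by the deductible. Owner pays £436; OOP now £436. Insurer: £436 − £436 = £0.
Bill 2, £10,471: £2,628 finishes the deductible; £7,843 goes to coinsurance; coinsurance £7,843 × 20% = £1,568.60. Owner pays £4,196.60; OOP now £4,632.60. Plan pays £10,471 − £4,196.60 = £6,274.40.
Bill 3, £1,700: deductible already satisfied, so owner's share is 20% × £1,700 = £340. Cost to owner: £340. OOP to date £4,972.60. Insurer: £1,700 − £340 = £1,360.
Bill 4, £3,419: deductible already satisfied, so owner's share is 20% × £3,419 = £683.80. Owner owes £683.80 (running OOP £5,656.40). Insurer: £3,419 − £683.80 = £2,735.20.

£2,735.20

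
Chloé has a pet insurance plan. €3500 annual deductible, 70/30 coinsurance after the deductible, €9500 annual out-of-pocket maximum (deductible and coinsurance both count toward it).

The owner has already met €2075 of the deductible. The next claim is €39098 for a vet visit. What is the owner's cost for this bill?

€2075 of the €3500 deductible is already met, leaving €1425.
That leaves €39098 − €1425 = €37673 for coinsurance.
30% of €37673 = €11301.90 falls to the owner.
Owner responsibility before any cap: €1425 + €11301.90 = €12726.90.
Adding €12726.90 to the €2075 already spent would give €14801.90, which exceeds the €9500 cap; the owner pays just €9500 − €2075 = €7425.

€7425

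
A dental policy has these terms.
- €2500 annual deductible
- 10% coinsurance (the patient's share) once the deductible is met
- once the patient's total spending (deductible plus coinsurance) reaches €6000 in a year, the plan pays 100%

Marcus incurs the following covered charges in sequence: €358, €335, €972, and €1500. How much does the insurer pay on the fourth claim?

€598.50

#1 (€358): fully absorbed by the deductible. Cost to patient: €358. OOP to date €358. Insurer: €358 − €358 = €0.
#2 (€335): entire amount goes to the deductible. Patient pays €335; OOP now €693. Plan pays €335 − €335 = €0.
#3 (€972): all of it applies to the deductible. Patient pays €972; OOP now €1665. Plan pays €972 − €972 = €0.
#4 (€1500): €835 to deductible, leaving €665; patient's 10% is €66.50. Patient owes €901.50 (running OOP €2566.50). Insurer: €1500 − €901.50 = €598.50.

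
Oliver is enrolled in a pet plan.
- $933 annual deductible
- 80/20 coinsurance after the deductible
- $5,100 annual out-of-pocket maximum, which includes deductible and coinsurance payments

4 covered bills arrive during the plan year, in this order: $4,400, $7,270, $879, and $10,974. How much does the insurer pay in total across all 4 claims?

$18,423

Claim 1 — $4,400: deductible takes $933, $3,467 remains; coinsurance $3,467 × 20% = $693.40. Owner owes $1,626.40 (running OOP $1,626.40). Plan pays $4,400 − $1,626.40 = $2,773.60.
Claim 2 — $7,270: deductible met; 20% of $7,270 = $1,454. Cost to owner: $1,454. OOP to date $3,080.40. Plan pays $7,270 − $1,454 = $5,816.
Claim 3 — $879: deductible already satisfied, so owner's share is 20% × $879 = $175.80. Owner pays $175.80; OOP now $3,256.20. Insurer: $879 − $175.80 = $703.20.
Claim 4 — $10,974: 20% coinsurance on $10,974 = $2,194.80. That would push OOP to $5,451, over the $5,100 cap, so owner pays $5,100 − $3,256.20 = $1,843.80. Insurer: $10,974 − $1,843.80 = $9,130.20.
Insurer total = bills − owner's total = $23,523 − $5,100 = $18,423.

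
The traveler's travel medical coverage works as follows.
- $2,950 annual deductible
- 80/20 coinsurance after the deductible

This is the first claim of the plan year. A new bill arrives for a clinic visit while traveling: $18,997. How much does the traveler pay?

The full $2,950 deductible is still open; $2,950 of this bill applies to it.
That leaves $18,997 − $2,950 = $16,047 for coinsurance.
Traveler's 20% share of $16,047 is $3,209.40.
So the traveler owes $2,950 + $3,209.40 = $6,159.40.

$6,159.40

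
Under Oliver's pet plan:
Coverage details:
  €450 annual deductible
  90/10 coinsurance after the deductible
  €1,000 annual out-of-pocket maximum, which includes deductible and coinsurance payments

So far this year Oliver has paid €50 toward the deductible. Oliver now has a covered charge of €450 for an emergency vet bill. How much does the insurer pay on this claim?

€45

€50 of the €450 deductible is already met, leaving €400.
That leaves €450 − €400 = €50 for coinsurance.
Owner's 10% share of €50 is €5.
So the owner owes €400 + €5 = €405 before any cap.
Total out-of-pocket so far would be €50 + €405 = €455, below the €1,000 cap — no reduction.
The plan picks up €450 − €405 = €45.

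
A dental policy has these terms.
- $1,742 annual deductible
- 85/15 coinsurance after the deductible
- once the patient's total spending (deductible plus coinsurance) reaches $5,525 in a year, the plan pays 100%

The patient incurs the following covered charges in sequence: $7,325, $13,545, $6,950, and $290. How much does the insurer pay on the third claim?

Bill 1, $7,325: deductible takes $1,742, $5,583 remains; patient's 15% is $837.45. Patient pays $2,579.45; OOP now $2,579.45. Insurer: $7,325 − $2,579.45 = $4,745.55.
Bill 2, $13,545: deductible met; 15% of $13,545 = $2,031.75. Patient owes $2,031.75 (running OOP $4,611.20). Insurer: $13,545 − $2,031.75 = $11,513.25.
Bill 3, $6,950: deductible met; 15% of $6,950 = $1,042.50. That would push OOP to $5,653.70, over the $5,525 cap, so patient pays $5,525 − $4,611.20 = $913.80. Plan pays $6,950 − $913.80 = $6,036.20.

$6,036.20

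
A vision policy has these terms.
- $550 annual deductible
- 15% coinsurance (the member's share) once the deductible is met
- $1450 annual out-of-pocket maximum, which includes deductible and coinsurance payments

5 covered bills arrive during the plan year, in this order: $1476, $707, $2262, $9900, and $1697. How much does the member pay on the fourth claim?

#1 ($1476): $550 to deductible, leaving $926; 15% of $926 = $138.90. Member pays $688.90; OOP now $688.90.
#2 ($707): deductible met; 15% of $707 = $106.05. Cost to member: $106.05. OOP to date $794.95.
#3 ($2262): deductible met; 15% of $2262 = $339.30. Member owes $339.30 (running OOP $1134.25).
#4 ($9900): deductible already satisfied, so member's share is 15% × $9900 = $1485. Adding that to $1134.25 gives $2619.25, past the $1450 cap; member pays only $1450 − $1134.25 = $315.75.

$315.75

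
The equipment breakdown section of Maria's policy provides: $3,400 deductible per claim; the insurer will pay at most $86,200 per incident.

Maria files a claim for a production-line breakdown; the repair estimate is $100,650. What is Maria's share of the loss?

$14,450

Less the $3,400 deductible: $100,650 − $3,400 = $97,250.
Since $97,250 > $86,200, the payout is capped at $86,200.
The business owner bears the rest of the original loss: $100,650 − $86,200 = $14,450.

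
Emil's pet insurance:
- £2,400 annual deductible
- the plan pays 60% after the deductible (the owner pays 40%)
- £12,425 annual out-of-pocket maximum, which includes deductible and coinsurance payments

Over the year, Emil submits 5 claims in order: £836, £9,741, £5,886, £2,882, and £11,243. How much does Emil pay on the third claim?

Claim 1 (£836): fully absorbed by the deductible. Cost to owner: £836. OOP to date £836.
Claim 2 (£9,741): deductible takes £1,564, £8,177 remains; owner's 40% is £3,270.80. Owner pays £4,834.80; OOP now £5,670.80.
Claim 3 (£5,886): deductible met; 40% of £5,886 = £2,354.40. Owner owes £2,354.40 (running OOP £8,025.20).

£2,354.40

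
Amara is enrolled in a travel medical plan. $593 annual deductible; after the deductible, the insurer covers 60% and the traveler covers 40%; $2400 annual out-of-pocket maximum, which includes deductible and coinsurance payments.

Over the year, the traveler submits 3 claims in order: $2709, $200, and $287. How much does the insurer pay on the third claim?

Claim 1 ($2709): deductible takes $593, $2116 remains; traveler's 40% is $846.40. Cost to traveler: $1439.40. OOP to date $1439.40. Insurer: $2709 − $1439.40 = $1269.60.
Claim 2 ($200): 40% coinsurance on $200 = $80. Cost to traveler: $80. OOP to date $1519.40. Insurer: $200 − $80 = $120.
Claim 3 ($287): 40% coinsurance on $287 = $114.80. Traveler pays $114.80; OOP now $1634.20. Insurer: $287 − $114.80 = $172.20.

$172.20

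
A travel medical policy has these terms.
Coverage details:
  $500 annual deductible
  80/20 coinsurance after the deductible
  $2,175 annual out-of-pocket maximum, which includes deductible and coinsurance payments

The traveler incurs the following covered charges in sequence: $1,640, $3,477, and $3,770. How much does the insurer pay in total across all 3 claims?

$6,712

Claim 1 — $1,640: $500 to deductible, leaving $1,140; coinsurance $1,140 × 20% = $228. Traveler owes $728 (running OOP $728). Plan pays $1,640 − $728 = $912.
Claim 2 — $3,477: deductible already satisfied, so traveler's share is 20% × $3,477 = $695.40. Traveler owes $695.40 (running OOP $1,423.40). Plan pays $3,477 − $695.40 = $2,781.60.
Claim 3 — $3,770: 20% coinsurance on $3,770 = $754. Adding that to $1,423.40 gives $2,177.40, past the $2,175 cap; traveler pays only $2,175 − $1,423.40 = $751.60. Plan pays $3,770 − $751.60 = $3,018.40.
Insurer total: $912 + $2,781.60 + $3,018.40 = $6,712.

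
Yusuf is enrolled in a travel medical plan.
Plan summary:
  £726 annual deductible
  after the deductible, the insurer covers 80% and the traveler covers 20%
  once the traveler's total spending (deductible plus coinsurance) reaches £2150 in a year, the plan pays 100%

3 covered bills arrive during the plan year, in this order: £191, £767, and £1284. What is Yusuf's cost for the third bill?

£256.80

Claim 1 — £191: all of it applies to the deductible. Traveler owes £191 (running OOP £191).
Claim 2 — £767: £535 finishes the deductible; £232 goes to coinsurance; 20% of £232 = £46.40. Cost to traveler: £581.40. OOP to date £772.40.
Claim 3 — £1284: 20% coinsurance on £1284 = £256.80. Cost to traveler: £256.80. OOP to date £1029.20.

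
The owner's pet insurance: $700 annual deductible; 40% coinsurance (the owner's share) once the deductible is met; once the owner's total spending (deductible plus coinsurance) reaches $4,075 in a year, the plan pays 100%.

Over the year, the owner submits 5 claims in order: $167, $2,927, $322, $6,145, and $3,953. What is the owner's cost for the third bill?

#1 ($167): all of it applies to the deductible. Cost to owner: $167. OOP to date $167.
#2 ($2,927): deductible takes $533, $2,394 remains; 40% of $2,394 = $957.60. Cost to owner: $1,490.60. OOP to date $1,657.60.
#3 ($322): deductible met; 40% of $322 = $128.80. Owner owes $128.80 (running OOP $1,786.40).

$128.80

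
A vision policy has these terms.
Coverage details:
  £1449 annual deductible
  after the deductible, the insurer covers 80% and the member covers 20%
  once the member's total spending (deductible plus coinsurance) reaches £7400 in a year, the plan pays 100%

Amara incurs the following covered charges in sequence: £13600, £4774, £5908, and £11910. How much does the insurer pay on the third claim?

Claim 1 — £13600: £1449 finishes the deductible; £12151 goes to coinsurance; 20% of £12151 = £2430.20. Member owes £3879.20 (running OOP £3879.20). Plan pays £13600 − £3879.20 = £9720.80.
Claim 2 — £4774: deductible met; 20% of £4774 = £954.80. Member owes £954.80 (running OOP £4834). Plan pays £4774 − £954.80 = £3819.20.
Claim 3 — £5908: deductible already satisfied, so member's share is 20% × £5908 = £1181.60. Member pays £1181.60; OOP now £6015.60. Insurer: £5908 − £1181.60 = £4726.40.

£4726.40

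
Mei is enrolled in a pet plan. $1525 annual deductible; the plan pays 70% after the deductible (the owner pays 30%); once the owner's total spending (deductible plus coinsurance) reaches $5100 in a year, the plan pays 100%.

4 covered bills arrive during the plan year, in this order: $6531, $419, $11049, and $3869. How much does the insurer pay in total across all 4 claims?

Claim 1 ($6531): deductible takes $1525, $5006 remains; 30% of $5006 = $1501.80. Cost to owner: $3026.80. OOP to date $3026.80. Plan pays $6531 − $3026.80 = $3504.20.
Claim 2 ($419): deductible met; 30% of $419 = $125.70. Owner pays $125.70; OOP now $3152.50. Insurer: $419 − $125.70 = $293.30.
Claim 3 ($11049): deductible met; 30% of $11049 = $3314.70. Adding that to $3152.50 gives $6467.20, past the $5100 cap; owner pays only $5100 − $3152.50 = $1947.50. Plan pays $11049 − $1947.50 = $9101.50.
Claim 4 ($3869): 30% coinsurance on $3869 = $1160.70. Adding that to $5100 gives $6260.70, past the $5100 cap; owner pays only $5100 − $5100 = $0. Plan pays $3869 − $0 = $3869.
Insurer total: $3504.20 + $293.30 + $9101.50 + $3869 = $16768.

$16768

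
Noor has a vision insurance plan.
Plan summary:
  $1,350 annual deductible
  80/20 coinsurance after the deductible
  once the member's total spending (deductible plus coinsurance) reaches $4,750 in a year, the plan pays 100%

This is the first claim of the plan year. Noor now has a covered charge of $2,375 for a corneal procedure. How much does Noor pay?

Nothing has been paid toward the $1,350 deductible, so the first $1,350 of this charge is applied there.
That leaves $2,375 − $1,350 = $1,025 for coinsurance.
20% of $1,025 = $205 falls to the member.
Member responsibility before any cap: $1,350 + $205 = $1,555.
Total out-of-pocket so far would be $0 + $1,555 = $1,555, below the $4,750 cap — no reduction.

$1,555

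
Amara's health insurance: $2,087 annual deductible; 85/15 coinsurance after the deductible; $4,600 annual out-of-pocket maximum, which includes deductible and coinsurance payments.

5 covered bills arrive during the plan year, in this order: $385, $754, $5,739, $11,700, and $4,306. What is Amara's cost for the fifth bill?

Bill 1, $385: fully absorbed by the deductible. Cost to patient: $385. OOP to date $385.
Bill 2, $754: fully absorbed by the deductible. Patient owes $754 (running OOP $1,139).
Bill 3, $5,739: $948 to deductible, leaving $4,791; 15% of $4,791 = $718.65. Cost to patient: $1,666.65. OOP to date $2,805.65.
Bill 4, $11,700: deductible met; 15% of $11,700 = $1,755. Cost to patient: $1,755. OOP to date $4,560.65.
Bill 5, $4,306: deductible met; 15% of $4,306 = $645.90. That would push OOP to $5,206.55, over the $4,600 cap, so patient pays $4,600 − $4,560.65 = $39.35.

$39.35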